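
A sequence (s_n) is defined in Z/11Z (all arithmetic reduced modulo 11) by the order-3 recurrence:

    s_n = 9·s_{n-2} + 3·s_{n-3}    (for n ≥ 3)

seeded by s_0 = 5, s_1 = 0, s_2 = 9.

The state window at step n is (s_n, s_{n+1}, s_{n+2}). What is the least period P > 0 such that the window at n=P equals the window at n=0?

55

n=0: window = (5, 0, 9)
n=1: window = (0, 9, 4)
n=2: window = (9, 4, 4)
n=3: window = (4, 4, 8)
n=4: window = (4, 8, 4)
n=5: window = (8, 4, 7)
n=6: window = (4, 7, 5)
n=7: window = (7, 5, 9)
n=8: window = (5, 9, 0)
n=9: window = (9, 0, 8)
n=10: window = (0, 8, 5)
n=11: window = (8, 5, 6)
n=12: window = (5, 6, 3)
n=13: window = (6, 3, 3)
n=14: window = (3, 3, 1)
n=15: window = (3, 1, 3)
n=16: window = (1, 3, 7)
n=17: window = (3, 7, 8)
n=18: window = (7, 8, 6)
n=19: window = (8, 6, 5)
n=20: window = (6, 5, 1)
n=21: window = (5, 1, 8)
n=22: window = (1, 8, 2)
n=23: window = (8, 2, 9)
n=24: window = (2, 9, 9)
n=25: window = (9, 9, 10)
n=26: window = (9, 10, 9)
n=27: window = (10, 9, 7)
n=28: window = (9, 7, 1)
n=29: window = (7, 1, 2)
n=30: window = (1, 2, 8)
n=31: window = (2, 8, 10)
n=32: window = (8, 10, 1)
n=33: window = (10, 1, 4)
n=34: window = (1, 4, 6)
n=35: window = (4, 6, 6)
n=36: window = (6, 6, 0)
n=37: window = (6, 0, 6)
n=38: window = (0, 6, 7)
n=39: window = (6, 7, 10)
n=40: window = (7, 10, 4)
…
n=53: window = (3, 10, 5)
n=54: window = (10, 5, 0)
n=55: window = (5, 0, 9)
window at n=55 equals window at n=0 → period = 55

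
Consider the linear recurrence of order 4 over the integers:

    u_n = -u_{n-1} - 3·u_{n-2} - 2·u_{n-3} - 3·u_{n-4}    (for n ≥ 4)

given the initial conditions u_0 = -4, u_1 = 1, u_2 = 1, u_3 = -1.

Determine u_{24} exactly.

1807

u_4 = -1·-1 + -3·1 + -2·1 + -3·-4 = 8
u_5 = -1·8 + -3·-1 + -2·1 + -3·1 = -10
u_6 = -1·-10 + -3·8 + -2·-1 + -3·1 = -15
u_7 = -1·-15 + -3·-10 + -2·8 + -3·-1 = 32
u_8 = -1·32 + -3·-15 + -2·-10 + -3·8 = 9
u_9 = -1·9 + -3·32 + -2·-15 + -3·-10 = -45
u_10 = -1·-45 + -3·9 + -2·32 + -3·-15 = -1
u_11 = -1·-1 + -3·-45 + -2·9 + -3·32 = 22
u_12 = -1·22 + -3·-1 + -2·-45 + -3·9 = 44
u_13 = -1·44 + -3·22 + -2·-1 + -3·-45 = 27
u_14 = -1·27 + -3·44 + -2·22 + -3·-1 = -200
u_15 = -1·-200 + -3·27 + -2·44 + -3·22 = -35
u_16 = -1·-35 + -3·-200 + -2·27 + -3·44 = 449
u_17 = -1·449 + -3·-35 + -2·-200 + -3·27 = -25
u_18 = -1·-25 + -3·449 + -2·-35 + -3·-200 = -652
u_19 = -1·-652 + -3·-25 + -2·449 + -3·-35 = -66
u_20 = -1·-66 + -3·-652 + -2·-25 + -3·449 = 725
u_21 = -1·725 + -3·-66 + -2·-652 + -3·-25 = 852
u_22 = -1·852 + -3·725 + -2·-66 + -3·-652 = -939
u_23 = -1·-939 + -3·852 + -2·725 + -3·-66 = -2869
u_24 = -1·-2869 + -3·-939 + -2·852 + -3·725 = 1807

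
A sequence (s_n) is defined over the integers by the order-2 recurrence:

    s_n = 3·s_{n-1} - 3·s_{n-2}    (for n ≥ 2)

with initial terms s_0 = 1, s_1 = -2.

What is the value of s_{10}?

972

s_2 = 3·-2 + -3·1 = -9
s_3 = 3·-9 + -3·-2 = -21
s_4 = 3·-21 + -3·-9 = -36
s_5 = 3·-36 + -3·-21 = -45
s_6 = 3·-45 + -3·-36 = -27
s_7 = 3·-27 + -3·-45 = 54
s_8 = 3·54 + -3·-27 = 243
s_9 = 3·243 + -3·54 = 567
s_10 = 3·567 + -3·243 = 972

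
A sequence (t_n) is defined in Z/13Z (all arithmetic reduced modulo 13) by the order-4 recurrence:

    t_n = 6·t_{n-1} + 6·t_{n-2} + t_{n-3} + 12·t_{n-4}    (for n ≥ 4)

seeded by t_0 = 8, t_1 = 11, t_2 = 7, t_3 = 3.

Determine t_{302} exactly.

t_4 = 6·3 + 6·7 + 1·11 + 12·8 = 11
t_5 = 6·11 + 6·3 + 1·7 + 12·11 = 2
t_6 = 6·2 + 6·11 + 1·3 + 12·7 = 9
t_7 = 6·9 + 6·2 + 1·11 + 12·3 = 9
t_8 = 6·9 + 6·9 + 1·2 + 12·11 = 8
t_9 = 6·8 + 6·9 + 1·9 + 12·2 = 5
Continuing the recurrence:
  t_10 = 0;  t_11 = 3;  t_12 = 2;  t_13 = 12;  t_14 = 9;  t_15 = 8
  t_16 = 8;  t_17 = 2;  t_18 = 7;  t_19 = 2;  t_20 = 9;  t_21 = 6
  t_22 = 7;  t_23 = 7;  t_24 = 3;  t_25 = 9;  t_26 = 7;  t_27 = 1
  t_28 = 2;  t_29 = 3;  t_30 = 11;  t_31 = 7;  t_32 = 5;  t_33 = 2
  t_34 = 12;  t_35 = 4;  t_36 = 2;  t_37 = 7;  t_38 = 7;  t_39 = 4
  t_40 = 6;  t_41 = 8;  t_42 = 3;  t_43 = 3;  t_44 = 12;  t_45 = 7
  t_46 = 10;  t_47 = 7;  t_48 = 6;  t_49 = 3;  t_50 = 12;  t_51 = 11
  t_52 = 5;  t_53 = 1;  t_54 = 9;  t_55 = 2;  t_56 = 10;  t_57 = 2
  t_58 = 0;  t_59 = 7;  t_60 = 8;  t_61 = 10;  t_62 = 11;  t_63 = 10
  t_64 = 11;  t_65 = 10;  t_66 = 8;  t_67 = 5;  t_68 = 12;  t_69 = 9
  t_70 = 6;  t_71 = 6;  t_72 = 4;  t_73 = 5;  t_74 = 2;  t_75 = 1
  t_76 = 6;  t_77 = 0;  t_78 = 9;  t_79 = 7;  t_80 = 12;  t_81 = 6
  t_82 = 2;  t_83 = 1;  t_84 = 12;  t_85 = 9;  t_86 = 8;  t_87 = 9
  t_88 = 8;  t_89 = 10;  t_90 = 5;  t_91 = 11;  t_92 = 7;  t_93 = 12
  t_94 = 3;  t_95 = 8;  t_96 = 6;  t_97 = 10;  t_98 = 10;  t_99 = 1
  t_100 = 5;  t_101 = 10;  t_102 = 3;  t_103 = 4;  t_104 = 8;  t_105 = 0
  t_106 = 10;  t_107 = 12;  t_108 = 7;  t_109 = 7;  t_110 = 8;  t_111 = 7
  t_112 = 12;  t_113 = 11;  t_114 = 7;  t_115 = 9;  t_116 = 4;  t_117 = 9
  t_118 = 2;  t_119 = 9;  t_120 = 6;  t_121 = 5;  t_122 = 8;  t_123 = 10
  t_124 = 3;  t_125 = 3;  t_126 = 12;  t_127 = 5;  t_128 = 11;  t_129 = 1
  t_130 = 0;  t_131 = 12;  t_132 = 10;  t_133 = 1;  t_134 = 0;  t_135 = 4
  t_136 = 2;  t_137 = 9;  t_138 = 5;  t_139 = 4;  t_140 = 9;  t_141 = 9
  t_142 = 3;  t_143 = 12;  t_144 = 12;  t_145 = 8;  t_146 = 12;  t_147 = 3
  t_148 = 8;  t_149 = 5;  t_150 = 4;  t_151 = 7;  t_152 = 11;  t_153 = 3
  t_154 = 9;  t_155 = 11;  t_156 = 8;  t_157 = 3;  t_158 = 3;  t_159 = 7
  t_160 = 3;  t_161 = 8;  t_162 = 5;  t_163 = 9;  t_164 = 11;  t_165 = 0
  t_166 = 5;  t_167 = 6;  t_168 = 3;  t_169 = 7;  t_170 = 9;  t_171 = 2
  t_172 = 5;  t_173 = 5;  t_174 = 1;  t_175 = 0;  t_176 = 6;  t_177 = 6
  t_178 = 6;  t_179 = 0;  t_180 = 10;  t_181 = 8;  t_182 = 11;  t_183 = 7
  t_184 = 2;  t_185 = 5;  t_186 = 12;  t_187 = 6;  t_188 = 7;  t_189 = 7
  t_190 = 0;  t_191 = 4;  t_192 = 11;  t_193 = 5;  t_194 = 9;  t_195 = 0
  t_196 = 9;  t_197 = 6;  t_198 = 3;  t_199 = 11;  t_200 = 3;  t_201 = 3
  t_202 = 5;  t_203 = 1;  t_204 = 10;  t_205 = 3;  t_206 = 9;  t_207 = 3
  t_208 = 0;  t_209 = 11;  t_210 = 8;  t_211 = 7;  t_212 = 10;  t_213 = 8
  t_214 = 3;  t_215 = 4;  t_216 = 1;  t_217 = 12;  t_218 = 1;  t_219 = 10
  t_220 = 12;  t_221 = 4;  t_222 = 1;  t_223 = 6;  t_224 = 8;  t_225 = 3
  t_226 = 6;  t_227 = 4;  t_228 = 3;  t_229 = 6;  t_230 = 0;  t_231 = 9
  t_232 = 5;  t_233 = 0;  t_234 = 0;  t_235 = 9;  t_236 = 10;  t_237 = 10
  t_238 = 12;  t_239 = 3;  t_240 = 12;  t_241 = 1;  t_242 = 4;  t_243 = 0
  t_244 = 0;  t_245 = 3;  t_246 = 1;  t_247 = 11;  t_248 = 10;  t_249 = 7
  t_250 = 8;  t_251 = 11;  t_252 = 7;  t_253 = 5;  t_254 = 10;  t_255 = 8
  t_256 = 2;  t_257 = 0;  t_258 = 10;  t_259 = 2;  t_260 = 5;  t_261 = 0
  t_262 = 9;  t_263 = 5;  t_264 = 1;  t_265 = 6;  t_266 = 12;  t_267 = 0
  t_268 = 12;  t_269 = 0;  t_270 = 8;  t_271 = 8;  t_272 = 6;  t_273 = 1
  t_274 = 3;  t_275 = 9;  t_276 = 2;  t_277 = 3;  t_278 = 10;  t_279 = 6
  t_280 = 6;  t_281 = 1;  t_282 = 12;  t_283 = 0;  t_284 = 2;  t_285 = 10
  t_286 = 8;  t_287 = 6;  t_288 = 1;  t_289 = 1;  t_290 = 10;  t_291 = 9
  t_292 = 10;  t_293 = 6;  t_294 = 4;  t_295 = 9;  t_296 = 9;  t_297 = 2
  t_298 = 6;  t_299 = 9;  t_300 = 5
t_301 = 6·5 + 6·9 + 1·6 + 12·2 = 10
t_302 = 6·10 + 6·5 + 1·9 + 12·6 = 2

2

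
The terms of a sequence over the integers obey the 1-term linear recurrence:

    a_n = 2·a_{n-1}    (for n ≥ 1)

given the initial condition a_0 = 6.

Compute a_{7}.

a_1 = 2·6 = 12
a_2 = 2·12 = 24
a_3 = 2·24 = 48
a_4 = 2·48 = 96
a_5 = 2·96 = 192
a_6 = 2·192 = 384
a_7 = 2·384 = 768

768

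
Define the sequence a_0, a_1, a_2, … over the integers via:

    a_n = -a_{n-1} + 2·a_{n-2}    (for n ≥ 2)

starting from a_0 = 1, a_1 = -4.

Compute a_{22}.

6990506

a_2 = -1·-4 + 2·1 = 6
a_3 = -1·6 + 2·-4 = -14
a_4 = -1·-14 + 2·6 = 26
a_5 = -1·26 + 2·-14 = -54
a_6 = -1·-54 + 2·26 = 106
a_7 = -1·106 + 2·-54 = -214
a_8 = -1·-214 + 2·106 = 426
a_9 = -1·426 + 2·-214 = -854
a_10 = -1·-854 + 2·426 = 1706
a_11 = -1·1706 + 2·-854 = -3414
a_12 = -1·-3414 + 2·1706 = 6826
a_13 = -1·6826 + 2·-3414 = -13654
a_14 = -1·-13654 + 2·6826 = 27306
a_15 = -1·27306 + 2·-13654 = -54614
a_16 = -1·-54614 + 2·27306 = 109226
a_17 = -1·109226 + 2·-54614 = -218454
a_18 = -1·-218454 + 2·109226 = 436906
a_19 = -1·436906 + 2·-218454 = -873814
a_20 = -1·-873814 + 2·436906 = 1747626
a_21 = -1·1747626 + 2·-873814 = -3495254
a_22 = -1·-3495254 + 2·1747626 = 6990506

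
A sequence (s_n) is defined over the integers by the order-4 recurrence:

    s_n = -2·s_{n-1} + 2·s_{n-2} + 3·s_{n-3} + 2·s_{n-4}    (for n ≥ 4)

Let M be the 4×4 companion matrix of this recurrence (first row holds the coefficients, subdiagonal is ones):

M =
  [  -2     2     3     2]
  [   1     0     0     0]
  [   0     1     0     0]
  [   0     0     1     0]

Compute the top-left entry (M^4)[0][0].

34

(M^4)[0][0] is the top entry after applying M 4 times to the unit state (1, 0, 0, 0). Equivalently it is h_{7} for the auxiliary sequence (h_n) obeying the same recurrence with h_3 = 1 and h_i = 0 for 0 ≤ i < 3:
h_4 = -2·1 + 2·0 + 3·0 + 2·0 = -2
h_5 = -2·-2 + 2·1 + 3·0 + 2·0 = 6
h_6 = -2·6 + 2·-2 + 3·1 + 2·0 = -13
h_7 = -2·-13 + 2·6 + 3·-2 + 2·1 = 34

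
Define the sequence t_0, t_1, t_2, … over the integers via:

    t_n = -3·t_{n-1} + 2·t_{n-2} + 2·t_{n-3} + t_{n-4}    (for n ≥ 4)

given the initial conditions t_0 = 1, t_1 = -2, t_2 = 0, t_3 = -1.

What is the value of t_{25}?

-169900989767

t_4 = -3·-1 + 2·0 + 2·-2 + 1·1 = 0
t_5 = -3·0 + 2·-1 + 2·0 + 1·-2 = -4
t_6 = -3·-4 + 2·0 + 2·-1 + 1·0 = 10
t_7 = -3·10 + 2·-4 + 2·0 + 1·-1 = -39
t_8 = -3·-39 + 2·10 + 2·-4 + 1·0 = 129
t_9 = -3·129 + 2·-39 + 2·10 + 1·-4 = -449
t_10 = -3·-449 + 2·129 + 2·-39 + 1·10 = 1537
t_11 = -3·1537 + 2·-449 + 2·129 + 1·-39 = -5290
t_12 = -3·-5290 + 2·1537 + 2·-449 + 1·129 = 18175
t_13 = -3·18175 + 2·-5290 + 2·1537 + 1·-449 = -62480
t_14 = -3·-62480 + 2·18175 + 2·-5290 + 1·1537 = 214747
t_15 = -3·214747 + 2·-62480 + 2·18175 + 1·-5290 = -738141
t_16 = -3·-738141 + 2·214747 + 2·-62480 + 1·18175 = 2537132
t_17 = -3·2537132 + 2·-738141 + 2·214747 + 1·-62480 = -8720664
t_18 = -3·-8720664 + 2·2537132 + 2·-738141 + 1·214747 = 29974721
t_19 = -3·29974721 + 2·-8720664 + 2·2537132 + 1·-738141 = -103029368
t_20 = -3·-103029368 + 2·29974721 + 2·-8720664 + 1·2537132 = 354133350
t_21 = -3·354133350 + 2·-103029368 + 2·29974721 + 1·-8720664 = -1217230008
t_22 = -3·-1217230008 + 2·354133350 + 2·-103029368 + 1·29974721 = 4183872709
t_23 = -3·4183872709 + 2·-1217230008 + 2·354133350 + 1·-103029368 = -14380840811
t_24 = -3·-14380840811 + 2·4183872709 + 2·-1217230008 + 1·354133350 = 49429941185
t_25 = -3·49429941185 + 2·-14380840811 + 2·4183872709 + 1·-1217230008 = -169900989767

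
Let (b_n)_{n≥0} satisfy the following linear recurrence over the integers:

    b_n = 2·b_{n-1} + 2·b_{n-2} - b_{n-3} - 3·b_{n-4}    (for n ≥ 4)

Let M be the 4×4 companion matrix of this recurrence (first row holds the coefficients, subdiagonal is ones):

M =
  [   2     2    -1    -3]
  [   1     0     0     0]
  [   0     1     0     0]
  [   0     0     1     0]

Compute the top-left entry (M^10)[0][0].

(M^10)[0][0] is the top entry after applying M 10 times to the unit state (1, 0, 0, 0). Equivalently it is h_{13} for the auxiliary sequence (h_n) obeying the same recurrence with h_3 = 1 and h_i = 0 for 0 ≤ i < 3:
h_4 = 2·1 + 2·0 + -1·0 + -3·0 = 2
h_5 = 2·2 + 2·1 + -1·0 + -3·0 = 6
h_6 = 2·6 + 2·2 + -1·1 + -3·0 = 15
h_7 = 2·15 + 2·6 + -1·2 + -3·1 = 37
h_8 = 2·37 + 2·15 + -1·6 + -3·2 = 92
h_9 = 2·92 + 2·37 + -1·15 + -3·6 = 225
h_10 = 2·225 + 2·92 + -1·37 + -3·15 = 552
h_11 = 2·552 + 2·225 + -1·92 + -3·37 = 1351
h_12 = 2·1351 + 2·552 + -1·225 + -3·92 = 3305
h_13 = 2·3305 + 2·1351 + -1·552 + -3·225 = 8085

8085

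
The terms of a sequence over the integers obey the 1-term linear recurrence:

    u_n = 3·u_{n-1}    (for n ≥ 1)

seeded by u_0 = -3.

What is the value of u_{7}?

-6561

u_1 = 3·-3 = -9
u_2 = 3·-9 = -27
u_3 = 3·-27 = -81
u_4 = 3·-81 = -243
u_5 = 3·-243 = -729
u_6 = 3·-729 = -2187
u_7 = 3·-2187 = -6561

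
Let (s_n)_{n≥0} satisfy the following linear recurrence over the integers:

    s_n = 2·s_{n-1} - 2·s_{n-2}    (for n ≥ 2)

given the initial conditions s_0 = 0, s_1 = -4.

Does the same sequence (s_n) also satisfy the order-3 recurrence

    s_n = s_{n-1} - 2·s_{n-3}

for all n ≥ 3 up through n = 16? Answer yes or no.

Terms s_0..s_16: 0, -4, -8, -8, 0, 16, 32, 32, 0, -64, -128, -128, 0, 256, 512, 512, 0
n=3: candidate gives -8, actual s_3 = -8 ✓
n=4: candidate gives 0, actual s_4 = 0 ✓
n=5: candidate gives 16, actual s_5 = 16 ✓
n=6: candidate gives 32, actual s_6 = 32 ✓
n=7: candidate gives 32, actual s_7 = 32 ✓
n=8: candidate gives 0, actual s_8 = 0 ✓
n=9: candidate gives -64, actual s_9 = -64 ✓
n=10: candidate gives -128, actual s_10 = -128 ✓
n=11: candidate gives -128, actual s_11 = -128 ✓
n=12: candidate gives 0, actual s_12 = 0 ✓
n=13: candidate gives 256, actual s_13 = 256 ✓
n=14: candidate gives 512, actual s_14 = 512 ✓
n=15: candidate gives 512, actual s_15 = 512 ✓
n=16: candidate gives 0, actual s_16 = 0 ✓

yes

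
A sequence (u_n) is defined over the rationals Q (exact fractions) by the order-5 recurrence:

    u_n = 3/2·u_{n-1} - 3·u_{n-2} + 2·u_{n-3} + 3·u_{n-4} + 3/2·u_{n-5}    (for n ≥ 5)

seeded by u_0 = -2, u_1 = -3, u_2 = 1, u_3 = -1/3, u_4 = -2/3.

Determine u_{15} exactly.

u_5 = 3/2·-2/3 + -3·-1/3 + 2·1 + 3·-3 + 3/2·-2 = -10
u_6 = 3/2·-10 + -3·-2/3 + 2·-1/3 + 3·1 + 3/2·-3 = -91/6
u_7 = 3/2·-91/6 + -3·-10 + 2·-2/3 + 3·-1/3 + 3/2·1 = 77/12
u_8 = 3/2·77/12 + -3·-91/6 + 2·-10 + 3·-2/3 + 3/2·-1/3 = 261/8
u_9 = 3/2·261/8 + -3·77/12 + 2·-91/6 + 3·-10 + 3/2·-2/3 = -1519/48
u_10 = 3/2·-1519/48 + -3·261/8 + 2·77/12 + 3·-91/6 + 3/2·-10 = -18529/96
u_11 = 3/2·-18529/96 + -3·-1519/48 + 2·261/8 + 3·77/12 + 3/2·-91/6 = -8501/64
u_12 = 3/2·-8501/64 + -3·-18529/96 + 2·-1519/48 + 3·261/8 + 3/2·77/12 = 162815/384
u_13 = 3/2·162815/384 + -3·-8501/64 + 2·-18529/96 + 3·-1519/48 + 3/2·261/8 = 462689/768
u_14 = 3/2·462689/768 + -3·162815/384 + 2·-8501/64 + 3·-18529/96 + 3/2·-1519/48 = -645355/512
u_15 = 3/2·-645355/512 + -3·462689/768 + 2·162815/384 + 3·-8501/64 + 3/2·-18529/96 = -10868959/3072

-10868959/3072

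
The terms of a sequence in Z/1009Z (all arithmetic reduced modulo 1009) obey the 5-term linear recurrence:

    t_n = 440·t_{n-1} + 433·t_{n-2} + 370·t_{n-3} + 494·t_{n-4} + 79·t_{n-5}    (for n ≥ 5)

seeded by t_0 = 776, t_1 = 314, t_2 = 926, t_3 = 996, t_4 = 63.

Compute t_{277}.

t_5 = 440·63 + 433·996 + 370·926 + 494·314 + 79·776 = 956
t_6 = 440·956 + 433·63 + 370·996 + 494·926 + 79·314 = 106
t_7 = 440·106 + 433·956 + 370·63 + 494·996 + 79·926 = 725
t_8 = 440·725 + 433·106 + 370·956 + 494·63 + 79·996 = 35
t_9 = 440·35 + 433·725 + 370·106 + 494·956 + 79·63 = 244
t_10 = 440·244 + 433·35 + 370·725 + 494·106 + 79·956 = 27
Continuing the recurrence:
  t_11 = 578;  t_12 = 13;  t_13 = 820;  t_14 = 440;  t_15 = 638;  t_16 = 353
  t_17 = 562;  t_18 = 139;  t_19 = 46;  t_20 = 579;  t_21 = 998;  t_22 = 603
  t_23 = 965;  t_24 = 631;  t_25 = 352;  t_26 = 518;  t_27 = 1;  t_28 = 299
  t_29 = 512;  t_30 = 120;  t_31 = 744;  t_32 = 155;  t_33 = 965;  t_34 = 1001
  t_35 = 122;  t_36 = 779;  t_37 = 724;  t_38 = 396;  t_39 = 146;  t_40 = 42
  t_41 = 646;  t_42 = 839;  t_43 = 986;  t_44 = 907;  t_45 = 885;  t_46 = 69
  t_47 = 910;  t_48 = 231;  t_49 = 863;  t_50 = 236;  t_51 = 908;  t_52 = 40
  t_53 = 249;  t_54 = 832;  t_55 = 370;  t_56 = 378;  t_57 = 759;  t_58 = 718
  t_59 = 728;  t_60 = 953;  t_61 = 484;  t_62 = 949;  t_63 = 649;  t_64 = 332
  t_65 = 872;  t_66 = 241;  t_67 = 96;  t_68 = 410;  t_69 = 285;  t_70 = 703
  t_71 = 83;  t_72 = 643;  t_73 = 444;  t_74 = 492;  t_75 = 557;  t_76 = 153
  t_77 = 897;  t_78 = 719;  t_79 = 812;  t_80 = 92;  t_81 = 384;  t_82 = 951
  t_83 = 78;  t_84 = 560;  t_85 = 619;  t_86 = 524;  t_87 = 140;  t_88 = 187
  t_89 = 686;  t_90 = 753;  t_91 = 904;  t_92 = 428;  t_93 = 210;  t_94 = 119
  t_95 = 513;  t_96 = 107;  t_97 = 777;  t_98 = 574;  t_99 = 467;  t_100 = 454
  t_101 = 669;  t_102 = 680;  t_103 = 694;  t_104 = 617;  t_105 = 323;  t_106 = 427
  t_107 = 89;  t_108 = 921;  t_109 = 854;  t_110 = 632;  t_111 = 827;  t_112 = 903
  t_113 = 656;  t_114 = 126;  t_115 = 975;  t_116 = 659;  t_117 = 869;  t_118 = 337
  t_119 = 759;  t_120 = 245;  t_121 = 187;  t_122 = 42;  t_123 = 396;  t_124 = 665
  t_125 = 67;  t_126 = 11;  t_127 = 577;  t_128 = 494;  t_129 = 945;  t_130 = 305
  t_131 = 45;  t_132 = 78;  t_133 = 517;  t_134 = 747;  t_135 = 128;  t_136 = 685
  t_137 = 800;  t_138 = 971;  t_139 = 84;  t_140 = 77;  t_141 = 1007;  t_142 = 6
  t_143 = 146;  t_144 = 791;  t_145 = 847;  t_146 = 124;  t_147 = 568;  t_148 = 200
  t_149 = 54;  t_150 = 693;  t_151 = 516;  t_152 = 605;  t_153 = 485;  t_154 = 866
  t_155 = 520;  t_156 = 854;  t_157 = 952;  t_158 = 275;  t_159 = 14;  t_160 = 43
  t_161 = 564;  t_162 = 715;  t_163 = 990;  t_164 = 520;  t_165 = 296;  t_166 = 485
  t_167 = 892;  t_168 = 762;  t_169 = 568;  t_170 = 422;  t_171 = 898;  t_172 = 895
  t_173 = 152;  t_174 = 745;  t_175 = 1006;  t_176 = 639;  t_177 = 49;  t_178 = 136
  t_179 = 521;  t_180 = 143;  t_181 = 839;  t_182 = 712;  t_183 = 703;  t_184 = 577
  t_185 = 358;  t_186 = 805;  t_187 = 190;  t_188 = 127;  t_189 = 567;  t_190 = 586
  t_191 = 487;  t_192 = 824;  t_193 = 752;  t_194 = 420;  t_195 = 340;  t_196 = 824
  t_197 = 945;  t_198 = 894;  t_199 = 901;  t_200 = 131;  t_201 = 797;  t_202 = 859
  t_203 = 776;  t_204 = 973;  t_205 = 777;  t_206 = 911;  t_207 = 690;  t_208 = 902
  t_209 = 105;  t_210 = 755;  t_211 = 208;  t_212 = 851;  t_213 = 251;  t_214 = 796
  t_215 = 847;  t_216 = 929;  t_217 = 4;  t_218 = 380;  t_219 = 99;  t_220 = 867
  t_221 = 608;  t_222 = 866;  t_223 = 714;  t_224 = 175;  t_225 = 842;  t_226 = 696
  t_227 = 392;  t_228 = 973;  t_229 = 692;  t_230 = 750;  t_231 = 235;  t_232 = 155
  t_233 = 448;  t_234 = 432;  t_235 = 255;  t_236 = 156;  t_237 = 349;  t_238 = 227
  t_239 = 639;  t_240 = 390;  t_241 = 617;  t_242 = 208;  t_243 = 119;  t_244 = 383
  t_245 = 981;  t_246 = 939;  t_247 = 456;  t_248 = 378;  t_249 = 134;  t_250 = 403
  t_251 = 635;  t_252 = 764;  t_253 = 651;  t_254 = 402;  t_255 = 277;  t_256 = 802
  t_257 = 565;  t_258 = 922;  t_259 = 716;  t_260 = 426;  t_261 = 546;  t_262 = 110
  t_263 = 231;  t_264 = 790;  t_265 = 645;  t_266 = 605;  t_267 = 21;  t_268 = 174
  t_269 = 387;  t_270 = 844;  t_271 = 585;  t_272 = 43;  t_273 = 391;  t_274 = 1004
  t_275 = 882
t_276 = 440·882 + 433·1004 + 370·391 + 494·43 + 79·585 = 714
t_277 = 440·714 + 433·882 + 370·1004 + 494·391 + 79·43 = 829

829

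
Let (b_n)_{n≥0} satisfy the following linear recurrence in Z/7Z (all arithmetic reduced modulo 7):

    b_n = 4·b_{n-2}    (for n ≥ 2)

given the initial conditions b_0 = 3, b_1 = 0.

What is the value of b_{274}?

6

b_2 = 0·0 + 4·3 = 5
b_3 = 0·5 + 4·0 = 0
b_4 = 0·0 + 4·5 = 6
b_5 = 0·6 + 4·0 = 0
b_6 = 0·0 + 4·6 = 3
b_7 = 0·3 + 4·0 = 0
(b_6, b_7) = (3, 0) = (b_0, b_1), so the sequence has period 6.
274 ≡ 4 (mod 6), hence b_274 = b_4 = 6.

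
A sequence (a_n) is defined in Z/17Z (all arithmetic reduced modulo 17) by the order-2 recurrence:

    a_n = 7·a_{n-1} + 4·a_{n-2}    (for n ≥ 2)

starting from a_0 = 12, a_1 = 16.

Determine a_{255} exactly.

6

a_2 = 7·16 + 4·12 = 7
a_3 = 7·7 + 4·16 = 11
a_4 = 7·11 + 4·7 = 3
a_5 = 7·3 + 4·11 = 14
a_6 = 7·14 + 4·3 = 8
a_7 = 7·8 + 4·14 = 10
a_8 = 7·10 + 4·8 = 0
a_9 = 7·0 + 4·10 = 6
a_10 = 7·6 + 4·0 = 8
a_11 = 7·8 + 4·6 = 12
a_12 = 7·12 + 4·8 = 14
a_13 = 7·14 + 4·12 = 10
a_14 = 7·10 + 4·14 = 7
a_15 = 7·7 + 4·10 = 4
a_16 = 7·4 + 4·7 = 5
a_17 = 7·5 + 4·4 = 0
a_18 = 7·0 + 4·5 = 3
a_19 = 7·3 + 4·0 = 4
a_20 = 7·4 + 4·3 = 6
a_21 = 7·6 + 4·4 = 7
a_22 = 7·7 + 4·6 = 5
a_23 = 7·5 + 4·7 = 12
a_24 = 7·12 + 4·5 = 2
a_25 = 7·2 + 4·12 = 11
a_26 = 7·11 + 4·2 = 0
a_27 = 7·0 + 4·11 = 10
a_28 = 7·10 + 4·0 = 2
a_29 = 7·2 + 4·10 = 3
a_30 = 7·3 + 4·2 = 12
a_31 = 7·12 + 4·3 = 11
a_32 = 7·11 + 4·12 = 6
a_33 = 7·6 + 4·11 = 1
a_34 = 7·1 + 4·6 = 14
a_35 = 7·14 + 4·1 = 0
a_36 = 7·0 + 4·14 = 5
a_37 = 7·5 + 4·0 = 1
a_38 = 7·1 + 4·5 = 10
a_39 = 7·10 + 4·1 = 6
a_40 = 7·6 + 4·10 = 14
a_41 = 7·14 + 4·6 = 3
a_42 = 7·3 + 4·14 = 9
a_43 = 7·9 + 4·3 = 7
a_44 = 7·7 + 4·9 = 0
a_45 = 7·0 + 4·7 = 11
a_46 = 7·11 + 4·0 = 9
a_47 = 7·9 + 4·11 = 5
a_48 = 7·5 + 4·9 = 3
a_49 = 7·3 + 4·5 = 7
a_50 = 7·7 + 4·3 = 10
a_51 = 7·10 + 4·7 = 13
a_52 = 7·13 + 4·10 = 12
a_53 = 7·12 + 4·13 = 0
a_54 = 7·0 + 4·12 = 14
a_55 = 7·14 + 4·0 = 13
a_56 = 7·13 + 4·14 = 11
a_57 = 7·11 + 4·13 = 10
a_58 = 7·10 + 4·11 = 12
a_59 = 7·12 + 4·10 = 5
a_60 = 7·5 + 4·12 = 15
a_61 = 7·15 + 4·5 = 6
a_62 = 7·6 + 4·15 = 0
a_63 = 7·0 + 4·6 = 7
a_64 = 7·7 + 4·0 = 15
a_65 = 7·15 + 4·7 = 14
a_66 = 7·14 + 4·15 = 5
a_67 = 7·5 + 4·14 = 6
a_68 = 7·6 + 4·5 = 11
a_69 = 7·11 + 4·6 = 16
a_70 = 7·16 + 4·11 = 3
a_71 = 7·3 + 4·16 = 0
a_72 = 7·0 + 4·3 = 12
a_73 = 7·12 + 4·0 = 16
(a_72, a_73) = (12, 16) = (a_0, a_1), so the sequence has period 72.
255 ≡ 39 (mod 72), hence a_255 = a_39 = 6.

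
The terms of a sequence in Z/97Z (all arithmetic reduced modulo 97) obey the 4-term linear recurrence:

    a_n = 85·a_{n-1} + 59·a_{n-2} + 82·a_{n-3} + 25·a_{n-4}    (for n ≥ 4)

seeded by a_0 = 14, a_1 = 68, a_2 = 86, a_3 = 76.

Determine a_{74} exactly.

78

a_4 = 85·76 + 59·86 + 82·68 + 25·14 = 0
a_5 = 85·0 + 59·76 + 82·86 + 25·68 = 44
a_6 = 85·44 + 59·0 + 82·76 + 25·86 = 94
a_7 = 85·94 + 59·44 + 82·0 + 25·76 = 70
a_8 = 85·70 + 59·94 + 82·44 + 25·0 = 69
a_9 = 85·69 + 59·70 + 82·94 + 25·44 = 82
a_10 = 85·82 + 59·69 + 82·70 + 25·94 = 22
a_11 = 85·22 + 59·82 + 82·69 + 25·70 = 51
a_12 = 85·51 + 59·22 + 82·82 + 25·69 = 17
a_13 = 85·17 + 59·51 + 82·22 + 25·82 = 63
a_14 = 85·63 + 59·17 + 82·51 + 25·22 = 32
a_15 = 85·32 + 59·63 + 82·17 + 25·51 = 85
a_16 = 85·85 + 59·32 + 82·63 + 25·17 = 57
a_17 = 85·57 + 59·85 + 82·32 + 25·63 = 91
a_18 = 85·91 + 59·57 + 82·85 + 25·32 = 50
a_19 = 85·50 + 59·91 + 82·57 + 25·85 = 25
a_20 = 85·25 + 59·50 + 82·91 + 25·57 = 91
a_21 = 85·91 + 59·25 + 82·50 + 25·91 = 65
a_22 = 85·65 + 59·91 + 82·25 + 25·50 = 32
a_23 = 85·32 + 59·65 + 82·91 + 25·25 = 92
a_24 = 85·92 + 59·32 + 82·65 + 25·91 = 47
a_25 = 85·47 + 59·92 + 82·32 + 25·65 = 92
a_26 = 85·92 + 59·47 + 82·92 + 25·32 = 22
a_27 = 85·22 + 59·92 + 82·47 + 25·92 = 66
a_28 = 85·66 + 59·22 + 82·92 + 25·47 = 10
a_29 = 85·10 + 59·66 + 82·22 + 25·92 = 21
a_30 = 85·21 + 59·10 + 82·66 + 25·22 = 92
a_31 = 85·92 + 59·21 + 82·10 + 25·66 = 83
a_32 = 85·83 + 59·92 + 82·21 + 25·10 = 2
a_33 = 85·2 + 59·83 + 82·92 + 25·21 = 41
a_34 = 85·41 + 59·2 + 82·83 + 25·92 = 2
a_35 = 85·2 + 59·41 + 82·2 + 25·83 = 75
a_36 = 85·75 + 59·2 + 82·41 + 25·2 = 11
a_37 = 85·11 + 59·75 + 82·2 + 25·41 = 50
a_38 = 85·50 + 59·11 + 82·75 + 25·2 = 41
a_39 = 85·41 + 59·50 + 82·11 + 25·75 = 94
a_40 = 85·94 + 59·41 + 82·50 + 25·11 = 40
a_41 = 85·40 + 59·94 + 82·41 + 25·50 = 75
a_42 = 85·75 + 59·40 + 82·94 + 25·41 = 8
a_43 = 85·8 + 59·75 + 82·40 + 25·94 = 65
a_44 = 85·65 + 59·8 + 82·75 + 25·40 = 52
a_45 = 85·52 + 59·65 + 82·8 + 25·75 = 19
a_46 = 85·19 + 59·52 + 82·65 + 25·8 = 28
a_47 = 85·28 + 59·19 + 82·52 + 25·65 = 78
a_48 = 85·78 + 59·28 + 82·19 + 25·52 = 82
a_49 = 85·82 + 59·78 + 82·28 + 25·19 = 84
a_50 = 85·84 + 59·82 + 82·78 + 25·28 = 62
a_51 = 85·62 + 59·84 + 82·82 + 25·78 = 82
a_52 = 85·82 + 59·62 + 82·84 + 25·82 = 69
a_53 = 85·69 + 59·82 + 82·62 + 25·84 = 39
a_54 = 85·39 + 59·69 + 82·82 + 25·62 = 43
a_55 = 85·43 + 59·39 + 82·69 + 25·82 = 84
a_56 = 85·84 + 59·43 + 82·39 + 25·69 = 50
a_57 = 85·50 + 59·84 + 82·43 + 25·39 = 30
a_58 = 85·30 + 59·50 + 82·84 + 25·43 = 77
a_59 = 85·77 + 59·30 + 82·50 + 25·84 = 62
a_60 = 85·62 + 59·77 + 82·30 + 25·50 = 40
a_61 = 85·40 + 59·62 + 82·77 + 25·30 = 57
a_62 = 85·57 + 59·40 + 82·62 + 25·77 = 52
a_63 = 85·52 + 59·57 + 82·40 + 25·62 = 3
a_64 = 85·3 + 59·52 + 82·57 + 25·40 = 73
a_65 = 85·73 + 59·3 + 82·52 + 25·57 = 43
a_66 = 85·43 + 59·73 + 82·3 + 25·52 = 2
a_67 = 85·2 + 59·43 + 82·73 + 25·3 = 38
a_68 = 85·38 + 59·2 + 82·43 + 25·73 = 66
a_69 = 85·66 + 59·38 + 82·2 + 25·43 = 70
a_70 = 85·70 + 59·66 + 82·38 + 25·2 = 12
a_71 = 85·12 + 59·70 + 82·66 + 25·38 = 66
a_72 = 85·66 + 59·12 + 82·70 + 25·66 = 31
a_73 = 85·31 + 59·66 + 82·12 + 25·70 = 48
a_74 = 85·48 + 59·31 + 82·66 + 25·12 = 78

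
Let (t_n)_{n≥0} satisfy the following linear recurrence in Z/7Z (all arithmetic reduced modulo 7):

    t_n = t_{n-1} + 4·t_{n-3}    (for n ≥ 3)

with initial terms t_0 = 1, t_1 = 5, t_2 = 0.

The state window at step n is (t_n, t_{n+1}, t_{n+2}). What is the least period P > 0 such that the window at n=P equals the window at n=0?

n=0: window = (1, 5, 0)
n=1: window = (5, 0, 4)
n=2: window = (0, 4, 3)
n=3: window = (4, 3, 3)
n=4: window = (3, 3, 5)
n=5: window = (3, 5, 3)
n=6: window = (5, 3, 1)
n=7: window = (3, 1, 0)
n=8: window = (1, 0, 5)
n=9: window = (0, 5, 2)
n=10: window = (5, 2, 2)
n=11: window = (2, 2, 1)
n=12: window = (2, 1, 2)
n=13: window = (1, 2, 3)
n=14: window = (2, 3, 0)
n=15: window = (3, 0, 1)
n=16: window = (0, 1, 6)
n=17: window = (1, 6, 6)
n=18: window = (6, 6, 3)
n=19: window = (6, 3, 6)
n=20: window = (3, 6, 2)
n=21: window = (6, 2, 0)
n=22: window = (2, 0, 3)
n=23: window = (0, 3, 4)
n=24: window = (3, 4, 4)
n=25: window = (4, 4, 2)
n=26: window = (4, 2, 4)
n=27: window = (2, 4, 6)
n=28: window = (4, 6, 0)
n=29: window = (6, 0, 2)
n=30: window = (0, 2, 5)
n=31: window = (2, 5, 5)
n=32: window = (5, 5, 6)
n=33: window = (5, 6, 5)
n=34: window = (6, 5, 4)
n=35: window = (5, 4, 0)
n=36: window = (4, 0, 6)
n=37: window = (0, 6, 1)
n=38: window = (6, 1, 1)
n=39: window = (1, 1, 4)
n=40: window = (1, 4, 1)
n=41: window = (4, 1, 5)
n=42: window = (1, 5, 0)
window at n=42 equals window at n=0 → period = 42

42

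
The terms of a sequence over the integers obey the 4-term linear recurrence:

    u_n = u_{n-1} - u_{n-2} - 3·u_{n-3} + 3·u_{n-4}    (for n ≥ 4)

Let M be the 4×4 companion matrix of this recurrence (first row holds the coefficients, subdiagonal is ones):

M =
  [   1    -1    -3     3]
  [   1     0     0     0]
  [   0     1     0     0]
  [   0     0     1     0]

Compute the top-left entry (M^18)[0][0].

(M^18)[0][0] is the top entry after applying M 18 times to the unit state (1, 0, 0, 0). Equivalently it is h_{21} for the auxiliary sequence (h_n) obeying the same recurrence with h_3 = 1 and h_i = 0 for 0 ≤ i < 3:
h_4 = 1·1 + -1·0 + -3·0 + 3·0 = 1
h_5 = 1·1 + -1·1 + -3·0 + 3·0 = 0
h_6 = 1·0 + -1·1 + -3·1 + 3·0 = -4
h_7 = 1·-4 + -1·0 + -3·1 + 3·1 = -4
h_8 = 1·-4 + -1·-4 + -3·0 + 3·1 = 3
h_9 = 1·3 + -1·-4 + -3·-4 + 3·0 = 19
h_10 = 1·19 + -1·3 + -3·-4 + 3·-4 = 16
h_11 = 1·16 + -1·19 + -3·3 + 3·-4 = -24
h_12 = 1·-24 + -1·16 + -3·19 + 3·3 = -88
h_13 = 1·-88 + -1·-24 + -3·16 + 3·19 = -55
h_14 = 1·-55 + -1·-88 + -3·-24 + 3·16 = 153
h_15 = 1·153 + -1·-55 + -3·-88 + 3·-24 = 400
h_16 = 1·400 + -1·153 + -3·-55 + 3·-88 = 148
h_17 = 1·148 + -1·400 + -3·153 + 3·-55 = -876
h_18 = 1·-876 + -1·148 + -3·400 + 3·153 = -1765
h_19 = 1·-1765 + -1·-876 + -3·148 + 3·400 = -133
h_20 = 1·-133 + -1·-1765 + -3·-876 + 3·148 = 4704
h_21 = 1·4704 + -1·-133 + -3·-1765 + 3·-876 = 7504

7504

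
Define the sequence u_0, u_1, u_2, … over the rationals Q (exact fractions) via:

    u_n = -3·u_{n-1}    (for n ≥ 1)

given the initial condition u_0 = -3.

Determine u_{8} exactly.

-19683

u_1 = -3·-3 = 9
u_2 = -3·9 = -27
u_3 = -3·-27 = 81
u_4 = -3·81 = -243
u_5 = -3·-243 = 729
u_6 = -3·729 = -2187
u_7 = -3·-2187 = 6561
u_8 = -3·6561 = -19683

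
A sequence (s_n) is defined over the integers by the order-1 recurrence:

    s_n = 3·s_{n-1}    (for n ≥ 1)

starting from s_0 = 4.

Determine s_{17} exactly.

s_1 = 3·4 = 12
s_2 = 3·12 = 36
s_3 = 3·36 = 108
s_4 = 3·108 = 324
s_5 = 3·324 = 972
s_6 = 3·972 = 2916
s_7 = 3·2916 = 8748
s_8 = 3·8748 = 26244
s_9 = 3·26244 = 78732
s_10 = 3·78732 = 236196
s_11 = 3·236196 = 708588
s_12 = 3·708588 = 2125764
s_13 = 3·2125764 = 6377292
s_14 = 3·6377292 = 19131876
s_15 = 3·19131876 = 57395628
s_16 = 3·57395628 = 172186884
s_17 = 3·172186884 = 516560652

516560652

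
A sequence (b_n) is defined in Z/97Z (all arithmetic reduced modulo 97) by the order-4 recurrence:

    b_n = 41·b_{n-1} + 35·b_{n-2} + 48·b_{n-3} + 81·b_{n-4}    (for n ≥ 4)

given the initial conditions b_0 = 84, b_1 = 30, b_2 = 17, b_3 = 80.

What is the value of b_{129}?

45

b_4 = 41·80 + 35·17 + 48·30 + 81·84 = 91
b_5 = 41·91 + 35·80 + 48·17 + 81·30 = 77
b_6 = 41·77 + 35·91 + 48·80 + 81·17 = 16
b_7 = 41·16 + 35·77 + 48·91 + 81·80 = 37
b_8 = 41·37 + 35·16 + 48·77 + 81·91 = 49
b_9 = 41·49 + 35·37 + 48·16 + 81·77 = 27
Continuing the recurrence:
  b_10 = 74;  b_11 = 16;  b_12 = 72;  b_13 = 36;  b_14 = 88;  b_15 = 17
  b_16 = 85;  b_17 = 65;  b_18 = 4;  b_19 = 39;  b_20 = 7;  b_21 = 28
  b_22 = 0;  b_23 = 13;  b_24 = 19;  b_25 = 10;  b_26 = 50;  b_27 = 0
  b_28 = 83;  b_29 = 17;  b_30 = 86;  b_31 = 54;  b_32 = 56;  b_33 = 88
  b_34 = 91;  b_35 = 2;  b_36 = 96;  b_37 = 79;  b_38 = 1;  b_39 = 10
  b_40 = 82;  b_41 = 71;  b_42 = 37;  b_43 = 18;  b_44 = 55;  b_45 = 33
  b_46 = 58;  b_47 = 65;  b_48 = 64;  b_49 = 74;  b_50 = 94;  b_51 = 37
  b_52 = 60;  b_53 = 2;  b_54 = 29;  b_55 = 55;  b_56 = 78;  b_57 = 81
  b_58 = 79;  b_59 = 14;  b_60 = 62;  b_61 = 96;  b_62 = 82;  b_63 = 65
  b_64 = 33;  b_65 = 14;  b_66 = 45;  b_67 = 66;  b_68 = 60;  b_69 = 13
  b_70 = 37;  b_71 = 13;  b_72 = 37;  b_73 = 48;  b_74 = 94;  b_75 = 21
  b_76 = 43;  b_77 = 34;  b_78 = 75;  b_79 = 76;  b_80 = 89;  b_81 = 53
  b_82 = 73;  b_83 = 47;  b_84 = 73;  b_85 = 19;  b_86 = 57;  b_87 = 31
  b_88 = 3;  b_89 = 51;  b_90 = 56;  b_91 = 43;  b_92 = 12;  b_93 = 86
  b_94 = 70;  b_95 = 45;  b_96 = 83;  b_97 = 75;  b_98 = 36;  b_99 = 90
  b_100 = 44;  b_101 = 50;  b_102 = 59;  b_103 = 88;  b_104 = 94;  b_105 = 42
  b_106 = 47;  b_107 = 2;  b_108 = 8;  b_109 = 42;  b_110 = 85;  b_111 = 69
  b_112 = 29;  b_113 = 28;  b_114 = 41;  b_115 = 39;  b_116 = 34;  b_117 = 11
  b_118 = 44;  b_119 = 93;  b_120 = 2;  b_121 = 35;  b_122 = 27;  b_123 = 67
  b_124 = 5;  b_125 = 85;  b_126 = 42;  b_127 = 82
b_128 = 41·82 + 35·42 + 48·85 + 81·5 = 5
b_129 = 41·5 + 35·82 + 48·42 + 81·85 = 45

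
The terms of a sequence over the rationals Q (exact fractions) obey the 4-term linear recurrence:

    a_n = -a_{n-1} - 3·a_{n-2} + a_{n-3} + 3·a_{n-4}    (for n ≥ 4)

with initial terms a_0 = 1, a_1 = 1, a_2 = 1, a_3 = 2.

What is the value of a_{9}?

a_4 = -1·2 + -3·1 + 1·1 + 3·1 = -1
a_5 = -1·-1 + -3·2 + 1·1 + 3·1 = -1
a_6 = -1·-1 + -3·-1 + 1·2 + 3·1 = 9
a_7 = -1·9 + -3·-1 + 1·-1 + 3·2 = -1
a_8 = -1·-1 + -3·9 + 1·-1 + 3·-1 = -30
a_9 = -1·-30 + -3·-1 + 1·9 + 3·-1 = 39

39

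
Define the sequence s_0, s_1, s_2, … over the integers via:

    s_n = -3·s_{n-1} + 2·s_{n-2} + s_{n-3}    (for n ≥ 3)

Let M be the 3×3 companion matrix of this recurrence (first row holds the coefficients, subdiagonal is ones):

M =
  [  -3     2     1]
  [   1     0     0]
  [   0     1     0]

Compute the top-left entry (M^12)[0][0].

(M^12)[0][0] is the top entry after applying M 12 times to the unit state (1, 0, 0). Equivalently it is h_{14} for the auxiliary sequence (h_n) obeying the same recurrence with h_2 = 1 and h_i = 0 for 0 ≤ i < 2:
h_3 = -3·1 + 2·0 + 1·0 = -3
h_4 = -3·-3 + 2·1 + 1·0 = 11
h_5 = -3·11 + 2·-3 + 1·1 = -38
h_6 = -3·-38 + 2·11 + 1·-3 = 133
h_7 = -3·133 + 2·-38 + 1·11 = -464
h_8 = -3·-464 + 2·133 + 1·-38 = 1620
h_9 = -3·1620 + 2·-464 + 1·133 = -5655
h_10 = -3·-5655 + 2·1620 + 1·-464 = 19741
h_11 = -3·19741 + 2·-5655 + 1·1620 = -68913
h_12 = -3·-68913 + 2·19741 + 1·-5655 = 240566
h_13 = -3·240566 + 2·-68913 + 1·19741 = -839783
h_14 = -3·-839783 + 2·240566 + 1·-68913 = 2931568

2931568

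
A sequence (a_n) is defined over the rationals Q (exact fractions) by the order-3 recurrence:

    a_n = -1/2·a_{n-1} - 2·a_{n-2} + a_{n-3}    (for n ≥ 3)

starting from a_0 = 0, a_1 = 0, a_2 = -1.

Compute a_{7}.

265/32

a_3 = -1/2·-1 + -2·0 + 1·0 = 1/2
a_4 = -1/2·1/2 + -2·-1 + 1·0 = 7/4
a_5 = -1/2·7/4 + -2·1/2 + 1·-1 = -23/8
a_6 = -1/2·-23/8 + -2·7/4 + 1·1/2 = -25/16
a_7 = -1/2·-25/16 + -2·-23/8 + 1·7/4 = 265/32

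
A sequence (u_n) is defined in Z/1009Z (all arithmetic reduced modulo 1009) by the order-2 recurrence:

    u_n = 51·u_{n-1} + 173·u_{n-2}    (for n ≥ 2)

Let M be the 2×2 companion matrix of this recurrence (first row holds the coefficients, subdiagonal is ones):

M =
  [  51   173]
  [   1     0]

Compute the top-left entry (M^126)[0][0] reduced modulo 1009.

401

(M^126)[0][0] is the top entry after applying M 126 times to the unit state (1, 0). Equivalently it is h_{127} for the auxiliary sequence (h_n) obeying the same recurrence with h_1 = 1 and h_i = 0 for 0 ≤ i < 1:
h_2 = 51·1 + 173·0 = 51
h_3 = 51·51 + 173·1 = 756
h_4 = 51·756 + 173·51 = 965
h_5 = 51·965 + 173·756 = 401
h_6 = 51·401 + 173·965 = 731
h_7 = 51·731 + 173·401 = 709
h_8 = 51·709 + 173·731 = 173
h_9 = 51·173 + 173·709 = 310
h_10 = 51·310 + 173·173 = 334
h_11 = 51·334 + 173·310 = 34
h_12 = 51·34 + 173·334 = 994
h_13 = 51·994 + 173·34 = 72
h_14 = 51·72 + 173·994 = 68
h_15 = 51·68 + 173·72 = 789
h_16 = 51·789 + 173·68 = 544
h_17 = 51·544 + 173·789 = 783
h_18 = 51·783 + 173·544 = 857
h_19 = 51·857 + 173·783 = 573
h_20 = 51·573 + 173·857 = 909
h_21 = 51·909 + 173·573 = 192
h_22 = 51·192 + 173·909 = 564
h_23 = 51·564 + 173·192 = 431
h_24 = 51·431 + 173·564 = 491
h_25 = 51·491 + 173·431 = 722
h_26 = 51·722 + 173·491 = 685
h_27 = 51·685 + 173·722 = 419
h_28 = 51·419 + 173·685 = 632
h_29 = 51·632 + 173·419 = 792
h_30 = 51·792 + 173·632 = 396
h_31 = 51·396 + 173·792 = 817
h_32 = 51·817 + 173·396 = 194
h_33 = 51·194 + 173·817 = 894
h_34 = 51·894 + 173·194 = 454
h_35 = 51·454 + 173·894 = 232
h_36 = 51·232 + 173·454 = 573
h_37 = 51·573 + 173·232 = 747
h_38 = 51·747 + 173·573 = 2
h_39 = 51·2 + 173·747 = 181
h_40 = 51·181 + 173·2 = 496
h_41 = 51·496 + 173·181 = 105
h_42 = 51·105 + 173·496 = 353
h_43 = 51·353 + 173·105 = 853
h_44 = 51·853 + 173·353 = 645
h_45 = 51·645 + 173·853 = 862
h_46 = 51·862 + 173·645 = 161
h_47 = 51·161 + 173·862 = 942
h_48 = 51·942 + 173·161 = 220
h_49 = 51·220 + 173·942 = 638
h_50 = 51·638 + 173·220 = 977
h_51 = 51·977 + 173·638 = 779
h_52 = 51·779 + 173·977 = 896
h_53 = 51·896 + 173·779 = 861
h_54 = 51·861 + 173·896 = 146
h_55 = 51·146 + 173·861 = 4
h_56 = 51·4 + 173·146 = 237
h_57 = 51·237 + 173·4 = 671
h_58 = 51·671 + 173·237 = 556
h_59 = 51·556 + 173·671 = 152
h_60 = 51·152 + 173·556 = 13
h_61 = 51·13 + 173·152 = 725
h_62 = 51·725 + 173·13 = 882
h_63 = 51·882 + 173·725 = 895
h_64 = 51·895 + 173·882 = 467
h_65 = 51·467 + 173·895 = 59
h_66 = 51·59 + 173·467 = 53
h_67 = 51·53 + 173·59 = 802
h_68 = 51·802 + 173·53 = 630
h_69 = 51·630 + 173·802 = 355
h_70 = 51·355 + 173·630 = 970
h_71 = 51·970 + 173·355 = 904
h_72 = 51·904 + 173·970 = 6
h_73 = 51·6 + 173·904 = 303
h_74 = 51·303 + 173·6 = 347
h_75 = 51·347 + 173·303 = 495
h_76 = 51·495 + 173·347 = 520
h_77 = 51·520 + 173·495 = 156
h_78 = 51·156 + 173·520 = 43
h_79 = 51·43 + 173·156 = 929
h_80 = 51·929 + 173·43 = 332
h_81 = 51·332 + 173·929 = 65
h_82 = 51·65 + 173·332 = 211
h_83 = 51·211 + 173·65 = 817
h_84 = 51·817 + 173·211 = 477
h_85 = 51·477 + 173·817 = 192
h_86 = 51·192 + 173·477 = 494
h_87 = 51·494 + 173·192 = 897
h_88 = 51·897 + 173·494 = 39
h_89 = 51·39 + 173·897 = 775
h_90 = 51·775 + 173·39 = 867
h_91 = 51·867 + 173·775 = 708
h_92 = 51·708 + 173·867 = 443
h_93 = 51·443 + 173·708 = 790
h_94 = 51·790 + 173·443 = 894
h_95 = 51·894 + 173·790 = 644
h_96 = 51·644 + 173·894 = 841
h_97 = 51·841 + 173·644 = 935
h_98 = 51·935 + 173·841 = 459
h_99 = 51·459 + 173·935 = 517
h_100 = 51·517 + 173·459 = 838
h_101 = 51·838 + 173·517 = 0
h_102 = 51·0 + 173·838 = 687
h_103 = 51·687 + 173·0 = 731
h_104 = 51·731 + 173·687 = 746
h_105 = 51·746 + 173·731 = 42
h_106 = 51·42 + 173·746 = 30
h_107 = 51·30 + 173·42 = 724
h_108 = 51·724 + 173·30 = 745
h_109 = 51·745 + 173·724 = 798
h_110 = 51·798 + 173·745 = 71
h_111 = 51·71 + 173·798 = 415
h_112 = 51·415 + 173·71 = 151
h_113 = 51·151 + 173·415 = 794
h_114 = 51·794 + 173·151 = 23
h_115 = 51·23 + 173·794 = 302
h_116 = 51·302 + 173·23 = 210
h_117 = 51·210 + 173·302 = 398
h_118 = 51·398 + 173·210 = 124
h_119 = 51·124 + 173·398 = 512
h_120 = 51·512 + 173·124 = 141
h_121 = 51·141 + 173·512 = 921
h_122 = 51·921 + 173·141 = 734
h_123 = 51·734 + 173·921 = 12
h_124 = 51·12 + 173·734 = 460
h_125 = 51·460 + 173·12 = 311
h_126 = 51·311 + 173·460 = 595
h_127 = 51·595 + 173·311 = 401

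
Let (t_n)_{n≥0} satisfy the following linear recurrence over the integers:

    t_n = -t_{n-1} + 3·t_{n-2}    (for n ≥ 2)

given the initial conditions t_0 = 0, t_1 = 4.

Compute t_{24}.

t_2 = -1·4 + 3·0 = -4
t_3 = -1·-4 + 3·4 = 16
t_4 = -1·16 + 3·-4 = -28
t_5 = -1·-28 + 3·16 = 76
t_6 = -1·76 + 3·-28 = -160
t_7 = -1·-160 + 3·76 = 388
t_8 = -1·388 + 3·-160 = -868
t_9 = -1·-868 + 3·388 = 2032
t_10 = -1·2032 + 3·-868 = -4636
t_11 = -1·-4636 + 3·2032 = 10732
t_12 = -1·10732 + 3·-4636 = -24640
t_13 = -1·-24640 + 3·10732 = 56836
t_14 = -1·56836 + 3·-24640 = -130756
t_15 = -1·-130756 + 3·56836 = 301264
t_16 = -1·301264 + 3·-130756 = -693532
t_17 = -1·-693532 + 3·301264 = 1597324
t_18 = -1·1597324 + 3·-693532 = -3677920
t_19 = -1·-3677920 + 3·1597324 = 8469892
t_20 = -1·8469892 + 3·-3677920 = -19503652
t_21 = -1·-19503652 + 3·8469892 = 44913328
t_22 = -1·44913328 + 3·-19503652 = -103424284
t_23 = -1·-103424284 + 3·44913328 = 238164268
t_24 = -1·238164268 + 3·-103424284 = -548437120

-548437120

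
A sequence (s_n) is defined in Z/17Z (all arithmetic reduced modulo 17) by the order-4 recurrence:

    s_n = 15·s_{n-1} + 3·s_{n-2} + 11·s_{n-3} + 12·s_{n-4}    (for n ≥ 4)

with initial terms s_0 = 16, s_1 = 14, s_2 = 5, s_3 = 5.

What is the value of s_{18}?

0

s_4 = 15·5 + 3·5 + 11·14 + 12·16 = 11
s_5 = 15·11 + 3·5 + 11·5 + 12·14 = 12
s_6 = 15·12 + 3·11 + 11·5 + 12·5 = 5
s_7 = 15·5 + 3·12 + 11·11 + 12·5 = 3
s_8 = 15·3 + 3·5 + 11·12 + 12·11 = 1
s_9 = 15·1 + 3·3 + 11·5 + 12·12 = 2
s_10 = 15·2 + 3·1 + 11·3 + 12·5 = 7
s_11 = 15·7 + 3·2 + 11·1 + 12·3 = 5
s_12 = 15·5 + 3·7 + 11·2 + 12·1 = 11
s_13 = 15·11 + 3·5 + 11·7 + 12·2 = 9
s_14 = 15·9 + 3·11 + 11·5 + 12·7 = 1
s_15 = 15·1 + 3·9 + 11·11 + 12·5 = 2
s_16 = 15·2 + 3·1 + 11·9 + 12·11 = 9
s_17 = 15·9 + 3·2 + 11·1 + 12·9 = 5
s_18 = 15·5 + 3·9 + 11·2 + 12·1 = 0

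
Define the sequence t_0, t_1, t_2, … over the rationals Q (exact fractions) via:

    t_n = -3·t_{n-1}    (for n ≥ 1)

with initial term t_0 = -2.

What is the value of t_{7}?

4374

t_1 = -3·-2 = 6
t_2 = -3·6 = -18
t_3 = -3·-18 = 54
t_4 = -3·54 = -162
t_5 = -3·-162 = 486
t_6 = -3·486 = -1458
t_7 = -3·-1458 = 4374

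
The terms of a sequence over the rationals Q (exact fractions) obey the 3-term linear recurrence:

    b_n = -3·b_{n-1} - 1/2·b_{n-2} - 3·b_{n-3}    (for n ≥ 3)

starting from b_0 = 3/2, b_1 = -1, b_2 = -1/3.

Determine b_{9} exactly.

b_3 = -3·-1/3 + -1/2·-1 + -3·3/2 = -3
b_4 = -3·-3 + -1/2·-1/3 + -3·-1 = 73/6
b_5 = -3·73/6 + -1/2·-3 + -3·-1/3 = -34
b_6 = -3·-34 + -1/2·73/6 + -3·-3 = 1259/12
b_7 = -3·1259/12 + -1/2·-34 + -3·73/6 = -1337/4
b_8 = -3·-1337/4 + -1/2·1259/12 + -3·-34 = 25255/24
b_9 = -3·25255/24 + -1/2·-1337/4 + -3·1259/12 = -6609/2

-6609/2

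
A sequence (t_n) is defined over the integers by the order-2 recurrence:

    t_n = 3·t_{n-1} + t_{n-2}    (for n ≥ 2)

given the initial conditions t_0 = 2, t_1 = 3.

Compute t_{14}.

t_2 = 3·3 + 1·2 = 11
t_3 = 3·11 + 1·3 = 36
t_4 = 3·36 + 1·11 = 119
t_5 = 3·119 + 1·36 = 393
t_6 = 3·393 + 1·119 = 1298
t_7 = 3·1298 + 1·393 = 4287
t_8 = 3·4287 + 1·1298 = 14159
t_9 = 3·14159 + 1·4287 = 46764
t_10 = 3·46764 + 1·14159 = 154451
t_11 = 3·154451 + 1·46764 = 510117
t_12 = 3·510117 + 1·154451 = 1684802
t_13 = 3·1684802 + 1·510117 = 5564523
t_14 = 3·5564523 + 1·1684802 = 18378371

18378371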